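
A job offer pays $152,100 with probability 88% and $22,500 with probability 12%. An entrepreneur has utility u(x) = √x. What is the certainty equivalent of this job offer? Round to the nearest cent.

E[u] = 0.88·√152100 + 0.12·√22500 = 0.88·390 + 0.12·150 = 361.2
CE = (361.2)² = 130465.44

$130,465.44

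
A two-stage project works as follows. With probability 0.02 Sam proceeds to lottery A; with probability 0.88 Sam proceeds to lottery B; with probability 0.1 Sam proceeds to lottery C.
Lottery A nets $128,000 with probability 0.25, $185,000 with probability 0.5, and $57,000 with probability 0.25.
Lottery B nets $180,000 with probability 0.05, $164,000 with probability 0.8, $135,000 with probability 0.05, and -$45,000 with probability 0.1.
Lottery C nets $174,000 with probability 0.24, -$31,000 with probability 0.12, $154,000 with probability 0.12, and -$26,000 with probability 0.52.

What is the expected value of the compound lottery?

EV(A) = 0.25 × 128000 + 0.5 × 185000 + 0.25 × 57000 = 32000 + 92500 + 14250 = 138750
EV(B) = 0.05 × 180000 + 0.8 × 164000 + 0.05 × 135000 + 0.1 × (-45000) = 9000 + 131200 + 6750 − 4500 = 142450
EV(C) = 0.24 × 174000 + 0.12 × (-31000) + 0.12 × 154000 + 0.52 × (-26000) = 41760 − 3720 + 18480 − 13520 = 43000
Overall = 0.02 × 138750 + 0.88 × 142450 + 0.1 × 43000 = 2775 + 125356 + 4300 = 132431

$132,431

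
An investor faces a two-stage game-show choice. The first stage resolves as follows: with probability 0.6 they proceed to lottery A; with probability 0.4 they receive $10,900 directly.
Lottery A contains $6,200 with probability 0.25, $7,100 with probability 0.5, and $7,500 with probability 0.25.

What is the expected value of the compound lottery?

$8,545

EV(A) = 0.25 × 6200 + 0.5 × 7100 + 0.25 × 7500 = 1550 + 3550 + 1875 = 6975
Branch B: 10900 (certain)
Overall = 0.6 × 6975 + 0.4 × 10900 = 4185 + 4360 = 8545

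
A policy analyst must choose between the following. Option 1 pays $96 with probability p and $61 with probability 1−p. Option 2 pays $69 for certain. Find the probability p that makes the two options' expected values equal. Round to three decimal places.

p = 0.229

p·96 + (1−p)·61 = 69
35p + 61 = 69
p = (69 − 61) / 35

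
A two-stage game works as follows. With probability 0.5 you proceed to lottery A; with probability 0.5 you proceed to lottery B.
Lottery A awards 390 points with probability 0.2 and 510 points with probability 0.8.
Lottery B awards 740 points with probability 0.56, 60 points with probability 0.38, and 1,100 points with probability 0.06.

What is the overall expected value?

EV(A) = 0.2 × 390 + 0.8 × 510 = 78 + 408 = 486
EV(B) = 0.56 × 740 + 0.38 × 60 + 0.06 × 1100 = 414.4 + 22.8 + 66 = 503.2
Overall = 0.5 × 486 + 0.5 × 503.2 = 243 + 251.6 = 494.6

494.6 points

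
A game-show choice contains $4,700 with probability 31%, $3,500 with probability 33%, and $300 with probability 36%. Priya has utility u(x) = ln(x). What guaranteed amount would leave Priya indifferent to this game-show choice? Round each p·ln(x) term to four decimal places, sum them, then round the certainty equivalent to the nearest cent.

E[u] = 0.31·ln(4700) + 0.33·ln(3500) + 0.36·ln(300) = 2.6211 + 2.6930 + 2.0534 = 7.3675
CE = e^7.3675 ≈ 1583.67

$1,583.67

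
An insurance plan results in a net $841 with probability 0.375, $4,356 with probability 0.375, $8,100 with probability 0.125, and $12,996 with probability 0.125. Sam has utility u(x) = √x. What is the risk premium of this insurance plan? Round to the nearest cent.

$849.61

E[u] = 0.375·√841 + 0.375·√4356 + 0.125·√8100 + 0.125·√12996 = 0.375·29 + 0.375·66 + 0.125·90 + 0.125·114 = 61.125
CE = (61.125)² = 3736.265625
Risk premium = EV − CE = 4585.875 − 3736.265625 = 849.609375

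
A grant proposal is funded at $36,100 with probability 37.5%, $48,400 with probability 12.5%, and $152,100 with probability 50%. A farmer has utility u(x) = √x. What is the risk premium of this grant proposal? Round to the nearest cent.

E[u] = 0.375·√36100 + 0.125·√48400 + 0.5·√152100 = 0.375·190 + 0.125·220 + 0.5·390 = 293.75
CE = (293.75)² = 86289.0625
Risk premium = EV − CE = 95637.5 − 86289.0625 = 9348.4375

$9,348.44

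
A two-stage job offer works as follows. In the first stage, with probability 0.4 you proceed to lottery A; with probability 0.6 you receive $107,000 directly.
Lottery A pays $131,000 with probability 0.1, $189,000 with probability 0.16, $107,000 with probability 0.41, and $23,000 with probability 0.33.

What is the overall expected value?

EV(A) = 0.1 × 131000 + 0.16 × 189000 + 0.41 × 107000 + 0.33 × 23000 = 13100 + 30240 + 43870 + 7590 = 94800
Branch B: 107000 (certain)
Overall = 0.4 × 94800 + 0.6 × 107000 = 37920 + 64200 = 102120

$102,120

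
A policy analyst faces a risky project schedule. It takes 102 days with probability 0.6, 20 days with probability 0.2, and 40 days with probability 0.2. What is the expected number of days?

EV = 0.6 × 102 + 0.2 × 20 + 0.2 × 40 = 61.2 + 4 + 8 = 73.2

73.2 days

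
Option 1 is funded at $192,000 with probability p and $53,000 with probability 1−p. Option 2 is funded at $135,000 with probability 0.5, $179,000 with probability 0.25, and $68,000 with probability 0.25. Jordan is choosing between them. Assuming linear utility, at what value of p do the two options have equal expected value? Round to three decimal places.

EV(Option 2) = 0.5 × 135000 + 0.25 × 179000 + 0.25 × 68000 = 67500 + 44750 + 17000 = 129250
p·192000 + (1−p)·53000 = 129250
139000p + 53000 = 129250
p = (129250 − 53000) / 139000

p = 0.549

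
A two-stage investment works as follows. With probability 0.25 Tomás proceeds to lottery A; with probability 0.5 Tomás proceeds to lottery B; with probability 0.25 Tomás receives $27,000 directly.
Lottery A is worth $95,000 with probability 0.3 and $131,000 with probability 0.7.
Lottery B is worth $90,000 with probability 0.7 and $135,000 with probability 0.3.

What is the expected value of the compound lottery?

$88,550

EV(A) = 0.3 × 95000 + 0.7 × 131000 = 28500 + 91700 = 120200
EV(B) = 0.7 × 90000 + 0.3 × 135000 = 63000 + 40500 = 103500
Branch C: 27000 (certain)
Overall = 0.25 × 120200 + 0.5 × 103500 + 0.25 × 27000 = 30050 + 51750 + 6750 = 88550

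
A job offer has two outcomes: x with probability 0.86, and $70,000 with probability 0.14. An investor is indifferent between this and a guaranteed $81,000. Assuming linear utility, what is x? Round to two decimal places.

x = $82,790.70

0.86·x + 0.14·70000 = 81000
0.86·x = 81000 − 9800 = 71200
x = 71200 / 0.86 = 82790.6977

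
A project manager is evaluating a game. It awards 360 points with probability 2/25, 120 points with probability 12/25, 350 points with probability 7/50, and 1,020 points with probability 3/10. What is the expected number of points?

EV = 2/25 × 360 + 12/25 × 120 + 7/50 × 350 + 3/10 × 1020 = 28.8 + 57.6 + 49 + 306 = 441.4

441.4 points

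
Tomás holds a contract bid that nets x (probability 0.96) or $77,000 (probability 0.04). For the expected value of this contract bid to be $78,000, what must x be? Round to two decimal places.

x = $78,041.67

0.96·x + 0.04·77000 = 78000
0.96·x = 78000 − 3080 = 74920
x = 74920 / 0.96 = 78041.6667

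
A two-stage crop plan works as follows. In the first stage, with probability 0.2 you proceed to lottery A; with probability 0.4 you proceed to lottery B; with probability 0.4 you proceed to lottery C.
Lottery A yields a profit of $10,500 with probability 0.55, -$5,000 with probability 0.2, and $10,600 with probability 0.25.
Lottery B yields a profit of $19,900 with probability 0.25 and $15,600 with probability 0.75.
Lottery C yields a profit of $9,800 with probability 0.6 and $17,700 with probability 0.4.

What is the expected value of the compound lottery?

EV(A) = 0.55 × 10500 + 0.2 × (-5000) + 0.25 × 10600 = 5775 − 1000 + 2650 = 7425
EV(B) = 0.25 × 19900 + 0.75 × 15600 = 4975 + 11700 = 16675
EV(C) = 0.6 × 9800 + 0.4 × 17700 = 5880 + 7080 = 12960
Overall = 0.2 × 7425 + 0.4 × 16675 + 0.4 × 12960 = 1485 + 6670 + 5184 = 13339

$13,339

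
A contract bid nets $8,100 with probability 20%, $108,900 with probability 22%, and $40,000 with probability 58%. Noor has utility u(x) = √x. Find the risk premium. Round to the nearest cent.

$6,094.44

E[u] = 0.2·√8100 + 0.22·√108900 + 0.58·√40000 = 0.2·90 + 0.22·330 + 0.58·200 = 206.6
CE = (206.6)² = 42683.56
Risk premium = EV − CE = 48778 − 42683.56 = 6094.44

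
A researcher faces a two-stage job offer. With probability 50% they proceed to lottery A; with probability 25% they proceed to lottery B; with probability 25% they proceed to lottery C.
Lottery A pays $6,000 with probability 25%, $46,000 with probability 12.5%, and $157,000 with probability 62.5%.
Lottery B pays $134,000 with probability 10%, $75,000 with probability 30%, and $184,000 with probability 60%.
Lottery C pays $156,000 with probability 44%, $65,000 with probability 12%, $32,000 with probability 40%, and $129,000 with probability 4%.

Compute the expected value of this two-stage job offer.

$112,862.50

EV(A) = 0.25 × 6000 + 0.125 × 46000 + 0.625 × 157000 = 1500 + 5750 + 98125 = 105375
EV(B) = 0.1 × 134000 + 0.3 × 75000 + 0.6 × 184000 = 13400 + 22500 + 110400 = 146300
EV(C) = 0.44 × 156000 + 0.12 × 65000 + 0.4 × 32000 + 0.04 × 129000 = 68640 + 7800 + 12800 + 5160 = 94400
Overall = 0.5 × 105375 + 0.25 × 146300 + 0.25 × 94400 = 52687.5 + 36575 + 23600 = 112862.5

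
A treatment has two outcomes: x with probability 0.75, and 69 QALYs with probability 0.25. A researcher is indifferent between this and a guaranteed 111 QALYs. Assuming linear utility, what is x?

0.75·x + 0.25·69 = 111
0.75·x = 111 − 17.25 = 93.75
x = 93.75 / 0.75 = 125

x = 125 QALYs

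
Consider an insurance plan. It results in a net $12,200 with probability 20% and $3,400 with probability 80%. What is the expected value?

$5,160

EV = 0.2 × 12200 + 0.8 × 3400 = 2440 + 2720 = 5160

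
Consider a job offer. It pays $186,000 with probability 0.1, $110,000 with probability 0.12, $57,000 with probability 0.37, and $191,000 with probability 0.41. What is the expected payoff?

EV = 0.1 × 186000 + 0.12 × 110000 + 0.37 × 57000 + 0.41 × 191000 = 18600 + 13200 + 21090 + 78310 = 131200

$131,200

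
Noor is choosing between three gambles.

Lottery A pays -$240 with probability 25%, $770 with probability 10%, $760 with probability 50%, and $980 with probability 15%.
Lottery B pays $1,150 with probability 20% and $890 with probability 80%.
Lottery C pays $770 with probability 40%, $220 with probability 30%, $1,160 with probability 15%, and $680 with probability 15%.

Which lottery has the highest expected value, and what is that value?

Lottery B ($942)

Lottery A = 0.25 × (-240) + 0.1 × 770 + 0.5 × 760 + 0.15 × 980 = -60 + 77 + 380 + 147 = 544
Lottery B = 0.2 × 1150 + 0.8 × 890 = 230 + 712 = 942
Lottery C = 0.4 × 770 + 0.3 × 220 + 0.15 × 1160 + 0.15 × 680 = 308 + 66 + 174 + 102 = 650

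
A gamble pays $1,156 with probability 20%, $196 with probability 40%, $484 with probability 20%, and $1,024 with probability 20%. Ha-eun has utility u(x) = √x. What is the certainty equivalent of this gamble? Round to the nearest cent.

$538.24

E[u] = 0.2·√1156 + 0.4·√196 + 0.2·√484 + 0.2·√1024 = 0.2·34 + 0.4·14 + 0.2·22 + 0.2·32 = 23.2
CE = (23.2)² = 538.24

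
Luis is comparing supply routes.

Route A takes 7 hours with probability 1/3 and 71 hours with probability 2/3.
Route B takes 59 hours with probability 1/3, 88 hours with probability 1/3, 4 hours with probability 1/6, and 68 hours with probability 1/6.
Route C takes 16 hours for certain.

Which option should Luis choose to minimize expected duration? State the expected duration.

Route C (16 hours)

Route A = 1/3 × 7 + 2/3 × 71 = 2.3333 + 47.3333 = 49.6667
Route B = 1/3 × 59 + 1/3 × 88 + 1/6 × 4 + 1/6 × 68 = 19.6667 + 29.3333 + 0.6667 + 11.3333 = 61
Route C: 16 (certain)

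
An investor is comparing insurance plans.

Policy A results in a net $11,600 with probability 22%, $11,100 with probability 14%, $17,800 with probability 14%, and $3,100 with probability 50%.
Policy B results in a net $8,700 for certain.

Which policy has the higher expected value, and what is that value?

Policy B ($8,700)

Policy A = 0.22 × 11600 + 0.14 × 11100 + 0.14 × 17800 + 0.5 × 3100 = 2552 + 1554 + 2492 + 1550 = 8148
Policy B: 8700 (certain)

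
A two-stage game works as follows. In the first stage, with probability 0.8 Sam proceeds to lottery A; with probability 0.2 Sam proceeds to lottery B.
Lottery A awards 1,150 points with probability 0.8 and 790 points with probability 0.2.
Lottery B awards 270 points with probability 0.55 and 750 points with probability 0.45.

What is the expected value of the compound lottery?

959.6 points

EV(A) = 0.8 × 1150 + 0.2 × 790 = 920 + 158 = 1078
EV(B) = 0.55 × 270 + 0.45 × 750 = 148.5 + 337.5 = 486
Overall = 0.8 × 1078 + 0.2 × 486 = 862.4 + 97.2 = 959.6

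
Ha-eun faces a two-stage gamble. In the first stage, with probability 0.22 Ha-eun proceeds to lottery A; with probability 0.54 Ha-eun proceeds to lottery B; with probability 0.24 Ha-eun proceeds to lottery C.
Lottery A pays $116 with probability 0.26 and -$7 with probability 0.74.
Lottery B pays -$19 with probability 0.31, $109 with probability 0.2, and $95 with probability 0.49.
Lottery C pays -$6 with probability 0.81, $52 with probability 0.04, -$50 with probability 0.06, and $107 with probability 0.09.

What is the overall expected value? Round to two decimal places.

EV(A) = 0.26 × 116 + 0.74 × (-7) = 30.16 − 5.18 = 24.98
EV(B) = 0.31 × (-19) + 0.2 × 109 + 0.49 × 95 = -5.89 + 21.8 + 46.55 = 62.46
EV(C) = 0.81 × (-6) + 0.04 × 52 + 0.06 × (-50) + 0.09 × 107 = -4.86 + 2.08 − 3 + 9.63 = 3.85
Overall = 0.22 × 24.98 + 0.54 × 62.46 + 0.24 × 3.85 = 5.4956 + 33.7284 + 0.924 = 40.148

$40.15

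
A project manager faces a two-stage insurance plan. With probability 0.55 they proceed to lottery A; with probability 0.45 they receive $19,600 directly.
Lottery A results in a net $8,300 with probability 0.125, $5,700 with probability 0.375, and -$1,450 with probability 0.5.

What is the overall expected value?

EV(A) = 0.125 × 8300 + 0.375 × 5700 + 0.5 × (-1450) = 1037.5 + 2137.5 − 725 = 2450
Branch B: 19600 (certain)
Overall = 0.55 × 2450 + 0.45 × 19600 = 1347.5 + 8820 = 10167.5

$10,167.50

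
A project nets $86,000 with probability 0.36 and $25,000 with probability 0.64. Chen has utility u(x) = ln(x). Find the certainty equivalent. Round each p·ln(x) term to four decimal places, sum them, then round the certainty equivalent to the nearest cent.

E[u] = 0.36·ln(86000) + 0.64·ln(25000) = 4.0904 + 6.4810 = 10.5714
CE = e^10.5714 ≈ 39003.24

$39,003.24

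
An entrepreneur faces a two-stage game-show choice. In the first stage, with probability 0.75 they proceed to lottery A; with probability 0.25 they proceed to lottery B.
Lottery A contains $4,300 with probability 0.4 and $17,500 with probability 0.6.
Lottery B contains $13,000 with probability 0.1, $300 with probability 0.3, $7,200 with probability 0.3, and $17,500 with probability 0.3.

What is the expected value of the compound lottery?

$11,365

EV(A) = 0.4 × 4300 + 0.6 × 17500 = 1720 + 10500 = 12220
EV(B) = 0.1 × 13000 + 0.3 × 300 + 0.3 × 7200 + 0.3 × 17500 = 1300 + 90 + 2160 + 5250 = 8800
Overall = 0.75 × 12220 + 0.25 × 8800 = 9165 + 2200 = 11365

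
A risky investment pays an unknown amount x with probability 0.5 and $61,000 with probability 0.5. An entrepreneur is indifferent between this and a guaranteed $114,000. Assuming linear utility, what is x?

0.5·x + 0.5·61000 = 114000
0.5·x = 114000 − 30500 = 83500
x = 83500 / 0.5 = 167000

x = $167,000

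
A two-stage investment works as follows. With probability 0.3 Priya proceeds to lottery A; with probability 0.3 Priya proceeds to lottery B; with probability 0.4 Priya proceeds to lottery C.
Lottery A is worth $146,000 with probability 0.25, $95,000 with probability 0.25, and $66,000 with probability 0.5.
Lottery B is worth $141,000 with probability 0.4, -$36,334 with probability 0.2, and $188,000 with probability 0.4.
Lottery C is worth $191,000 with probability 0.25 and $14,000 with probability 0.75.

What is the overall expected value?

$88,574.96

EV(A) = 0.25 × 146000 + 0.25 × 95000 + 0.5 × 66000 = 36500 + 23750 + 33000 = 93250
EV(B) = 0.4 × 141000 + 0.2 × (-36334) + 0.4 × 188000 = 56400 − 7266.8 + 75200 = 124333.2
EV(C) = 0.25 × 191000 + 0.75 × 14000 = 47750 + 10500 = 58250
Overall = 0.3 × 93250 + 0.3 × 124333.2 + 0.4 × 58250 = 27975 + 37299.96 + 23300 = 88574.96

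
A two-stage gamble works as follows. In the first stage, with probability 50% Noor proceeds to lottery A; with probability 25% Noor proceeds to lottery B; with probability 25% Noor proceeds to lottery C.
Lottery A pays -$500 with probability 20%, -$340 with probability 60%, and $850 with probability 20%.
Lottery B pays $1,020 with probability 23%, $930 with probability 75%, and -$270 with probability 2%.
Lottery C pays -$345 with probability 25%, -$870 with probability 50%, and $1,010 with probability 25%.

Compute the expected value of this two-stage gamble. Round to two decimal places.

EV(A) = 0.2 × (-500) + 0.6 × (-340) + 0.2 × 850 = -100 − 204 + 170 = -134
EV(B) = 0.23 × 1020 + 0.75 × 930 + 0.02 × (-270) = 234.6 + 697.5 − 5.4 = 926.7
EV(C) = 0.25 × (-345) + 0.5 × (-870) + 0.25 × 1010 = -86.25 − 435 + 252.5 = -268.75
Overall = 0.5 × (-134) + 0.25 × 926.7 + 0.25 × (-268.75) = -67 + 231.675 − 67.1875 = 97.4875

$97.49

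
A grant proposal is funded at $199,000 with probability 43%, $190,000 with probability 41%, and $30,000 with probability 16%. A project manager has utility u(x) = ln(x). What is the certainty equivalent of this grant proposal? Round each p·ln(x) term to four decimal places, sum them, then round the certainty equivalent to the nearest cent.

E[u] = 0.43·ln(199000) + 0.41·ln(190000) + 0.16·ln(30000) = 5.2465 + 4.9835 + 1.6494 = 11.8794
CE = e^11.8794 ≈ 144263.97

$144,263.97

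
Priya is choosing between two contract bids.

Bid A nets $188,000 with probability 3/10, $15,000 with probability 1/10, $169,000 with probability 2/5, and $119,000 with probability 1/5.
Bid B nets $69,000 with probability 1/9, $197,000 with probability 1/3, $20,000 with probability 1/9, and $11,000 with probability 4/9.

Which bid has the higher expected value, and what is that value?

Bid A ($149,300)

Bid A = 3/10 × 188000 + 1/10 × 15000 + 2/5 × 169000 + 1/5 × 119000 = 56400 + 1500 + 67600 + 23800 = 149300
Bid B = 1/9 × 69000 + 1/3 × 197000 + 1/9 × 20000 + 4/9 × 11000 = 7666.6667 + 65666.6667 + 2222.2222 + 4888.8889 = 80444.4444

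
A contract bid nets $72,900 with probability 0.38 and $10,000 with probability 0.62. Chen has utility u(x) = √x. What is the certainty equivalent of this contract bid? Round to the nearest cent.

E[u] = 0.38·√72900 + 0.62·√10000 = 0.38·270 + 0.62·100 = 164.6
CE = (164.6)² = 27093.16

$27,093.16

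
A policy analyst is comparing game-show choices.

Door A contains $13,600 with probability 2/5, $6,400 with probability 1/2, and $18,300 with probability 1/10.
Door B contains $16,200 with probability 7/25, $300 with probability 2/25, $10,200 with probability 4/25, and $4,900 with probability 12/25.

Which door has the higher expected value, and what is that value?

Door A ($10,470)

Door A = 2/5 × 13600 + 1/2 × 6400 + 1/10 × 18300 = 5440 + 3200 + 1830 = 10470
Door B = 7/25 × 16200 + 2/25 × 300 + 4/25 × 10200 + 12/25 × 4900 = 4536 + 24 + 1632 + 2352 = 8544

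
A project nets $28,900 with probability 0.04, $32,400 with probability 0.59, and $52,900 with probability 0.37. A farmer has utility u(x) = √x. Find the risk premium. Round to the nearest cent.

E[u] = 0.04·√28900 + 0.59·√32400 + 0.37·√52900 = 0.04·170 + 0.59·180 + 0.37·230 = 198.1
CE = (198.1)² = 39243.61
Risk premium = EV − CE = 39845 − 39243.61 = 601.39

$601.39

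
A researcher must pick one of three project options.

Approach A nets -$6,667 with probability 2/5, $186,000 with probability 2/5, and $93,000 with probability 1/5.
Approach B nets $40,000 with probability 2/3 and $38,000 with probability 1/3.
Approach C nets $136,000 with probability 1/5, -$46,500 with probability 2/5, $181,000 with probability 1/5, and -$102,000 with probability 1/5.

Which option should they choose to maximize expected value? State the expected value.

Approach A = 2/5 × (-6667) + 2/5 × 186000 + 1/5 × 93000 = -2666.8 + 74400 + 18600 = 90333.2
Approach B = 2/3 × 40000 + 1/3 × 38000 = 26666.6667 + 12666.6667 = 39333.3333
Approach C = 1/5 × 136000 + 2/5 × (-46500) + 1/5 × 181000 + 1/5 × (-102000) = 27200 − 18600 + 36200 − 20400 = 24400

Approach A ($90,333.20)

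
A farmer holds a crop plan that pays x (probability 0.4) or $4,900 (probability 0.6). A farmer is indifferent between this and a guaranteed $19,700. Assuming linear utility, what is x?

x = $41,900

0.4·x + 0.6·4900 = 19700
0.4·x = 19700 − 2940 = 16760
x = 16760 / 0.4 = 41900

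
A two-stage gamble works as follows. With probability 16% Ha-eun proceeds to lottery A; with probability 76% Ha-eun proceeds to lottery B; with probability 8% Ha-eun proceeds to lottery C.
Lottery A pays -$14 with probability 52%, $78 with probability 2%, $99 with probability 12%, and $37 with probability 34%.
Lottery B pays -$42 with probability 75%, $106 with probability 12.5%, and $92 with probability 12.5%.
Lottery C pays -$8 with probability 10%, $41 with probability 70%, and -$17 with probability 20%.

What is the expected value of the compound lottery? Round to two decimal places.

EV(A) = 0.52 × (-14) + 0.02 × 78 + 0.12 × 99 + 0.34 × 37 = -7.28 + 1.56 + 11.88 + 12.58 = 18.74
EV(B) = 0.75 × (-42) + 0.125 × 106 + 0.125 × 92 = -31.5 + 13.25 + 11.5 = -6.75
EV(C) = 0.1 × (-8) + 0.7 × 41 + 0.2 × (-17) = -0.8 + 28.7 − 3.4 = 24.5
Overall = 0.16 × 18.74 + 0.76 × (-6.75) + 0.08 × 24.5 = 2.9984 − 5.13 + 1.96 = -0.1716

-$0.17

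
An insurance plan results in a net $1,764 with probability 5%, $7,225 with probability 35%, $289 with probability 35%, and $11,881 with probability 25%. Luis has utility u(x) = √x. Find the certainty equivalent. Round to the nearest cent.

$4,231.50

E[u] = 0.05·√1764 + 0.35·√7225 + 0.35·√289 + 0.25·√11881 = 0.05·42 + 0.35·85 + 0.35·17 + 0.25·109 = 65.05
CE = (65.05)² = 4231.5025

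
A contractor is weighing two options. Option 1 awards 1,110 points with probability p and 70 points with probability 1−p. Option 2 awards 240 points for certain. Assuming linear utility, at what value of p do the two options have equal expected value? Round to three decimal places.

p·1110 + (1−p)·70 = 240
1040p + 70 = 240
p = (240 − 70) / 1040

p = 0.163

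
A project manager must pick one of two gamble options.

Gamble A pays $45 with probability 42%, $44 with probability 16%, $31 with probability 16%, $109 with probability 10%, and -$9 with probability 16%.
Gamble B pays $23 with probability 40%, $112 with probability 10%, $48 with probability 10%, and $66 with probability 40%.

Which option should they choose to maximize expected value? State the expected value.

Gamble A = 0.42 × 45 + 0.16 × 44 + 0.16 × 31 + 0.1 × 109 + 0.16 × (-9) = 18.9 + 7.04 + 4.96 + 10.9 − 1.44 = 40.36
Gamble B = 0.4 × 23 + 0.1 × 112 + 0.1 × 48 + 0.4 × 66 = 9.2 + 11.2 + 4.8 + 26.4 = 51.6

Gamble B ($51.60)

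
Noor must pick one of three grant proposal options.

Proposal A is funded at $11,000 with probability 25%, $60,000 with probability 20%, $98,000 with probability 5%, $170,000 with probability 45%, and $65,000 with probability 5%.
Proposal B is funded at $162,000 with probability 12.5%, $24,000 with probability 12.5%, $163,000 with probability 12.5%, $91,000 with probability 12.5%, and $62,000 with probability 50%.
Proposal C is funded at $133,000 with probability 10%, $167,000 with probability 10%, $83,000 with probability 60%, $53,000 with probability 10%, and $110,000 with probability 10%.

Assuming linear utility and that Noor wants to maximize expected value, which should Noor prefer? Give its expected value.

Proposal A = 0.25 × 11000 + 0.2 × 60000 + 0.05 × 98000 + 0.45 × 170000 + 0.05 × 65000 = 2750 + 12000 + 4900 + 76500 + 3250 = 99400
Proposal B = 0.125 × 162000 + 0.125 × 24000 + 0.125 × 163000 + 0.125 × 91000 + 0.5 × 62000 = 20250 + 3000 + 20375 + 11375 + 31000 = 86000
Proposal C = 0.1 × 133000 + 0.1 × 167000 + 0.6 × 83000 + 0.1 × 53000 + 0.1 × 110000 = 13300 + 16700 + 49800 + 5300 + 11000 = 96100

Proposal A ($99,400)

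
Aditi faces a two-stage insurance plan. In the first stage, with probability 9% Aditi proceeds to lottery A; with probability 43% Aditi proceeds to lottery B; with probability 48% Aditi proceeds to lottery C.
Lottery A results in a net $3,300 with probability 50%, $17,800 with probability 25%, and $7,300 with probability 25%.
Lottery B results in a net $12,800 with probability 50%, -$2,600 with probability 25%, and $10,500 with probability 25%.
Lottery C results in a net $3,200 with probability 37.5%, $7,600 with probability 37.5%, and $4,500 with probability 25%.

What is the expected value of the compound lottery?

$6,798.50

EV(A) = 0.5 × 3300 + 0.25 × 17800 + 0.25 × 7300 = 1650 + 4450 + 1825 = 7925
EV(B) = 0.5 × 12800 + 0.25 × (-2600) + 0.25 × 10500 = 6400 − 650 + 2625 = 8375
EV(C) = 0.375 × 3200 + 0.375 × 7600 + 0.25 × 4500 = 1200 + 2850 + 1125 = 5175
Overall = 0.09 × 7925 + 0.43 × 8375 + 0.48 × 5175 = 713.25 + 3601.25 + 2484 = 6798.5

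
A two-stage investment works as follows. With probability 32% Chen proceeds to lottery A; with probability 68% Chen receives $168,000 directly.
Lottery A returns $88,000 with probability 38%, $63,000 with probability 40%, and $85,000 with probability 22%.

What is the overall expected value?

EV(A) = 0.38 × 88000 + 0.4 × 63000 + 0.22 × 85000 = 33440 + 25200 + 18700 = 77340
Branch B: 168000 (certain)
Overall = 0.32 × 77340 + 0.68 × 168000 = 24748.8 + 114240 = 138988.8

$138,988.80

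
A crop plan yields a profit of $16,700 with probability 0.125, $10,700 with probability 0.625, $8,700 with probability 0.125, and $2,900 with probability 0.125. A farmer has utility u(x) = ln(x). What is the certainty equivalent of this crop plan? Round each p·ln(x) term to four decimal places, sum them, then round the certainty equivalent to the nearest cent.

E[u] = 0.125·ln(16700) + 0.625·ln(10700) + 0.125·ln(8700) + 0.125·ln(2900) = 1.2154 + 5.7987 + 1.1339 + 0.9966 = 9.1446
CE = e^9.1446 ≈ 9363.74

$9,363.74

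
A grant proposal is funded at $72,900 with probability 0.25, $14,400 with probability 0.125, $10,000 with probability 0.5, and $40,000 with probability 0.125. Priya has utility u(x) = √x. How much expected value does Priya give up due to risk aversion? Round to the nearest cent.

$5,218.75

E[u] = 0.25·√72900 + 0.125·√14400 + 0.5·√10000 + 0.125·√40000 = 0.25·270 + 0.125·120 + 0.5·100 + 0.125·200 = 157.5
CE = (157.5)² = 24806.25
Risk premium = EV − CE = 30025 − 24806.25 = 5218.75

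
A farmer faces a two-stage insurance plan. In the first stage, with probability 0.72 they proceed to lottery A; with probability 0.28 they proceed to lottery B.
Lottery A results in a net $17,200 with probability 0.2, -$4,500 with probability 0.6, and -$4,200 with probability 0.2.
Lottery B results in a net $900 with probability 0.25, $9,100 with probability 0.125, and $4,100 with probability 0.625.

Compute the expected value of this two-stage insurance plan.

$1,027

EV(A) = 0.2 × 17200 + 0.6 × (-4500) + 0.2 × (-4200) = 3440 − 2700 − 840 = -100
EV(B) = 0.25 × 900 + 0.125 × 9100 + 0.625 × 4100 = 225 + 1137.5 + 2562.5 = 3925
Overall = 0.72 × (-100) + 0.28 × 3925 = -72 + 1099 = 1027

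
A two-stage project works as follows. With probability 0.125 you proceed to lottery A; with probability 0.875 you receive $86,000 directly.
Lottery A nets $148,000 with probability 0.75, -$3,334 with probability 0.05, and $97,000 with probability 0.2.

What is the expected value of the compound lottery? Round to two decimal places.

$91,529.16

EV(A) = 0.75 × 148000 + 0.05 × (-3334) + 0.2 × 97000 = 111000 − 166.7 + 19400 = 130233.3
Branch B: 86000 (certain)
Overall = 0.125 × 130233.3 + 0.875 × 86000 = 16279.1625 + 75250 = 91529.1625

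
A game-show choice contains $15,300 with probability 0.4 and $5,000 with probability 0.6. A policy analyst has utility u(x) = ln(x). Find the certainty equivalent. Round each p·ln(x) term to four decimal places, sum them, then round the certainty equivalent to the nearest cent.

E[u] = 0.4·ln(15300) + 0.6·ln(5000) = 3.8542 + 5.1103 = 8.9645
CE = e^8.9645 ≈ 7820.47

$7,820.47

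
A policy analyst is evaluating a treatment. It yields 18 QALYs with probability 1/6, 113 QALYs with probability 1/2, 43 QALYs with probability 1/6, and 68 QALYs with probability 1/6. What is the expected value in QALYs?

78 QALYs

EV = 1/6 × 18 + 1/2 × 113 + 1/6 × 43 + 1/6 × 68 = 3 + 56.5 + 7.1667 + 11.3333 = 78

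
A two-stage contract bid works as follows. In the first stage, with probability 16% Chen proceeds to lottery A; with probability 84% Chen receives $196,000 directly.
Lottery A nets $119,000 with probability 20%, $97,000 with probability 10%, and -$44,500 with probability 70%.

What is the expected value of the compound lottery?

EV(A) = 0.2 × 119000 + 0.1 × 97000 + 0.7 × (-44500) = 23800 + 9700 − 31150 = 2350
Branch B: 196000 (certain)
Overall = 0.16 × 2350 + 0.84 × 196000 = 376 + 164640 = 165016

$165,016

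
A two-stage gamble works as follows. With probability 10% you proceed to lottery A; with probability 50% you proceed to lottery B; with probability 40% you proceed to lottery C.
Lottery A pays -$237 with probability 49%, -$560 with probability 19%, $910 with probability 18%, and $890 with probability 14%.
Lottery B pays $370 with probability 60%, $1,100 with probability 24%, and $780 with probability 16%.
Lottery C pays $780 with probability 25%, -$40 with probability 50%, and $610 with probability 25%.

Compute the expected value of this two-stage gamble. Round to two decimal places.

$442.99

EV(A) = 0.49 × (-237) + 0.19 × (-560) + 0.18 × 910 + 0.14 × 890 = -116.13 − 106.4 + 163.8 + 124.6 = 65.87
EV(B) = 0.6 × 370 + 0.24 × 1100 + 0.16 × 780 = 222 + 264 + 124.8 = 610.8
EV(C) = 0.25 × 780 + 0.5 × (-40) + 0.25 × 610 = 195 − 20 + 152.5 = 327.5
Overall = 0.1 × 65.87 + 0.5 × 610.8 + 0.4 × 327.5 = 6.587 + 305.4 + 131 = 442.987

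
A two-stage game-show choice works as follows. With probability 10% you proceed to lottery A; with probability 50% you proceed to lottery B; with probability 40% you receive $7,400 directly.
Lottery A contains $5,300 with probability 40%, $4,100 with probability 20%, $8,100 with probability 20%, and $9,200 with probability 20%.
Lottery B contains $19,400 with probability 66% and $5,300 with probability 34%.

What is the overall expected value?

$10,903

EV(A) = 0.4 × 5300 + 0.2 × 4100 + 0.2 × 8100 + 0.2 × 9200 = 2120 + 820 + 1620 + 1840 = 6400
EV(B) = 0.66 × 19400 + 0.34 × 5300 = 12804 + 1802 = 14606
Branch C: 7400 (certain)
Overall = 0.1 × 6400 + 0.5 × 14606 + 0.4 × 7400 = 640 + 7303 + 2960 = 10903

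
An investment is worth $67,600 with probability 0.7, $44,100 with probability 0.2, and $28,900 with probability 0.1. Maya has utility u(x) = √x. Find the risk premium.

$949

E[u] = 0.7·√67600 + 0.2·√44100 + 0.1·√28900 = 0.7·260 + 0.2·210 + 0.1·170 = 241
CE = (241)² = 58081
Risk premium = EV − CE = 59030 − 58081 = 949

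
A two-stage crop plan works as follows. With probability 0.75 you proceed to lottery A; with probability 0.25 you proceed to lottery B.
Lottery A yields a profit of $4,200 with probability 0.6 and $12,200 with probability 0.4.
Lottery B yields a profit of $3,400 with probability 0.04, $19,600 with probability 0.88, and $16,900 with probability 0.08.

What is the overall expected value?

EV(A) = 0.6 × 4200 + 0.4 × 12200 = 2520 + 4880 = 7400
EV(B) = 0.04 × 3400 + 0.88 × 19600 + 0.08 × 16900 = 136 + 17248 + 1352 = 18736
Overall = 0.75 × 7400 + 0.25 × 18736 = 5550 + 4684 = 10234

$10,234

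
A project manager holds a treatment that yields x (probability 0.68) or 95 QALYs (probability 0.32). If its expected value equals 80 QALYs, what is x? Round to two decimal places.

0.68·x + 0.32·95 = 80
0.68·x = 80 − 30.4 = 49.6
x = 49.6 / 0.68 = 72.9412

x = 72.94 QALYs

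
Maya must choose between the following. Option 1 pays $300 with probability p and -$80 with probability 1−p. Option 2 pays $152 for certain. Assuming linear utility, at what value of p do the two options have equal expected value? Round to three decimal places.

p = 0.611

p·300 + (1−p)·(-80) = 152
380p − 80 = 152
p = (152 + 80) / 380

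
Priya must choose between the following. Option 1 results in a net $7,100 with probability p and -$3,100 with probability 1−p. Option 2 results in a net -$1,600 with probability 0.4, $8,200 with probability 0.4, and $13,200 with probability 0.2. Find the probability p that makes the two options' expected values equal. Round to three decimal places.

p = 0.822

EV(Option 2) = 0.4 × (-1600) + 0.4 × 8200 + 0.2 × 13200 = -640 + 3280 + 2640 = 5280
p·7100 + (1−p)·(-3100) = 5280
10200p − 3100 = 5280
p = (5280 + 3100) / 10200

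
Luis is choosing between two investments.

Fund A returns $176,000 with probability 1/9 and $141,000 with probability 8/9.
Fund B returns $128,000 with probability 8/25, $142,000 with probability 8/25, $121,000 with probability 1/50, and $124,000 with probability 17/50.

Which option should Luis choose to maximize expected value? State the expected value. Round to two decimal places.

Fund A = 1/9 × 176000 + 8/9 × 141000 = 19555.5556 + 125333.3333 = 144888.8889
Fund B = 8/25 × 128000 + 8/25 × 142000 + 1/50 × 121000 + 17/50 × 124000 = 40960 + 45440 + 2420 + 42160 = 130980

Fund A ($144,888.89)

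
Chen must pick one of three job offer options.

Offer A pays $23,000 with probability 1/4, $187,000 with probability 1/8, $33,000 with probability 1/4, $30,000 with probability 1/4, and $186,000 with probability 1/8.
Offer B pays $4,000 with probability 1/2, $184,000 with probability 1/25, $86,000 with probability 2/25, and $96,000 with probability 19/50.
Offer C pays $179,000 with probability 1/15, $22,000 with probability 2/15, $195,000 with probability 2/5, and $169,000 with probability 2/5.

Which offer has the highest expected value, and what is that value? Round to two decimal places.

Offer A = 1/4 × 23000 + 1/8 × 187000 + 1/4 × 33000 + 1/4 × 30000 + 1/8 × 186000 = 5750 + 23375 + 8250 + 7500 + 23250 = 68125
Offer B = 1/2 × 4000 + 1/25 × 184000 + 2/25 × 86000 + 19/50 × 96000 = 2000 + 7360 + 6880 + 36480 = 52720
Offer C = 1/15 × 179000 + 2/15 × 22000 + 2/5 × 195000 + 2/5 × 169000 = 11933.3333 + 2933.3333 + 78000 + 67600 = 160466.6667

Offer C ($160,466.67)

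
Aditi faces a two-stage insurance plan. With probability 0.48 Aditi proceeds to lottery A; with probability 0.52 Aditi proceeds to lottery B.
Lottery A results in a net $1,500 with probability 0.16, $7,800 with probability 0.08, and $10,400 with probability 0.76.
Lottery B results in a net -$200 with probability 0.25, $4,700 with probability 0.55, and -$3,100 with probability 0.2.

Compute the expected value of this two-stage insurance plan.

EV(A) = 0.16 × 1500 + 0.08 × 7800 + 0.76 × 10400 = 240 + 624 + 7904 = 8768
EV(B) = 0.25 × (-200) + 0.55 × 4700 + 0.2 × (-3100) = -50 + 2585 − 620 = 1915
Overall = 0.48 × 8768 + 0.52 × 1915 = 4208.64 + 995.8 = 5204.44

$5,204.44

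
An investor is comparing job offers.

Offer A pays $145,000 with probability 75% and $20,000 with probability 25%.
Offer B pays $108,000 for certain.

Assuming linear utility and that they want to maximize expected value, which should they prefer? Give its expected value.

Offer A ($113,750)

Offer A = 0.75 × 145000 + 0.25 × 20000 = 108750 + 5000 = 113750
Offer B: 108000 (certain)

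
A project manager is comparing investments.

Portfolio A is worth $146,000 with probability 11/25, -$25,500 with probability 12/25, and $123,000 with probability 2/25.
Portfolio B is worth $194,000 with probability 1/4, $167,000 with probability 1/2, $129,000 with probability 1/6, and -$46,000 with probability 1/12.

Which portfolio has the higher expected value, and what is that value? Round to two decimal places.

Portfolio A = 11/25 × 146000 + 12/25 × (-25500) + 2/25 × 123000 = 64240 − 12240 + 9840 = 61840
Portfolio B = 1/4 × 194000 + 1/2 × 167000 + 1/6 × 129000 + 1/12 × (-46000) = 48500 + 83500 + 21500 − 3833.3333 = 149666.6667

Portfolio B ($149,666.67)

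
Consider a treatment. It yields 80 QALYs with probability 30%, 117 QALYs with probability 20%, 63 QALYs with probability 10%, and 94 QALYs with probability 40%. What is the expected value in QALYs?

91.3 QALYs

EV = 0.3 × 80 + 0.2 × 117 + 0.1 × 63 + 0.4 × 94 = 24 + 23.4 + 6.3 + 37.6 = 91.3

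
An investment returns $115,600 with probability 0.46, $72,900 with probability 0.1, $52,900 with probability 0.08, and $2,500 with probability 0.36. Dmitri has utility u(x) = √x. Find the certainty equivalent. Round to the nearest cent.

$48,312.04

E[u] = 0.46·√115600 + 0.1·√72900 + 0.08·√52900 + 0.36·√2500 = 0.46·340 + 0.1·270 + 0.08·230 + 0.36·50 = 219.8
CE = (219.8)² = 48312.04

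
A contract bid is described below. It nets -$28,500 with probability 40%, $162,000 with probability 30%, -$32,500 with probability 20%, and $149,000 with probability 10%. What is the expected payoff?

$45,600

EV = 0.4 × (-28500) + 0.3 × 162000 + 0.2 × (-32500) + 0.1 × 149000 = -11400 + 48600 − 6500 + 14900 = 45600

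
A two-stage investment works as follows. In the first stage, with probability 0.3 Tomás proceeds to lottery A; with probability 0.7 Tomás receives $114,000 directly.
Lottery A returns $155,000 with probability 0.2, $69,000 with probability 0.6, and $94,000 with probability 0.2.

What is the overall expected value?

EV(A) = 0.2 × 155000 + 0.6 × 69000 + 0.2 × 94000 = 31000 + 41400 + 18800 = 91200
Branch B: 114000 (certain)
Overall = 0.3 × 91200 + 0.7 × 114000 = 27360 + 79800 = 107160

$107,160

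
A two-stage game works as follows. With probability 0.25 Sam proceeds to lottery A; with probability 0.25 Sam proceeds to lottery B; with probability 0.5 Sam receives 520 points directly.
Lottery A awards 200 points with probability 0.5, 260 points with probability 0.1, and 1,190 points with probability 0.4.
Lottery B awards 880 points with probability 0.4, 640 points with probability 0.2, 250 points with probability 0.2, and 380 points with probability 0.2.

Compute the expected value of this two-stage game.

562 points

EV(A) = 0.5 × 200 + 0.1 × 260 + 0.4 × 1190 = 100 + 26 + 476 = 602
EV(B) = 0.4 × 880 + 0.2 × 640 + 0.2 × 250 + 0.2 × 380 = 352 + 128 + 50 + 76 = 606
Branch C: 520 (certain)
Overall = 0.25 × 602 + 0.25 × 606 + 0.5 × 520 = 150.5 + 151.5 + 260 = 562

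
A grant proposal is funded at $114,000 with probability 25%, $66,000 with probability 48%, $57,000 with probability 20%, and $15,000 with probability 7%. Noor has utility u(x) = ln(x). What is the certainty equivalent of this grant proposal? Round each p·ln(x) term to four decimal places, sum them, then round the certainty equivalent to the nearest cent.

E[u] = 0.25·ln(114000) + 0.48·ln(66000) + 0.2·ln(57000) + 0.07·ln(15000) = 2.9110 + 5.3268 + 2.1902 + 0.6731 = 11.1011
CE = e^11.1011 ≈ 66243.99

$66,243.99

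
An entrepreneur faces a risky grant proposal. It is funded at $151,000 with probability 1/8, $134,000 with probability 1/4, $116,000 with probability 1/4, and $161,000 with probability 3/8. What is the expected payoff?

$141,750

EV = 1/8 × 151000 + 1/4 × 134000 + 1/4 × 116000 + 3/8 × 161000 = 18875 + 33500 + 29000 + 60375 = 141750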